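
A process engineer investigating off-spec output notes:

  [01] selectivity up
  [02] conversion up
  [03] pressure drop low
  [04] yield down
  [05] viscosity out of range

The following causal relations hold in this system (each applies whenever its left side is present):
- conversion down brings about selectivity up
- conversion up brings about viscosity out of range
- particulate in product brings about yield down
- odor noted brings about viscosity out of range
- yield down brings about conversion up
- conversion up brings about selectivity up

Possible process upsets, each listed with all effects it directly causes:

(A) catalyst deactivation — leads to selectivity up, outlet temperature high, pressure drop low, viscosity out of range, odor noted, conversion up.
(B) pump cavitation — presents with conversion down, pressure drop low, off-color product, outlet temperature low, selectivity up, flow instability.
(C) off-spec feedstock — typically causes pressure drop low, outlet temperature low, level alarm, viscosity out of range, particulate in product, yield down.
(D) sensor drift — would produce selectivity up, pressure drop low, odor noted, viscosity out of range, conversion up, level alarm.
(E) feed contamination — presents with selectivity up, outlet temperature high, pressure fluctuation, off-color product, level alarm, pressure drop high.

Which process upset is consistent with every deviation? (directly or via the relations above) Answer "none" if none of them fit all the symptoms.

C

Checking each candidate against the observations:
(A) catalyst deactivation — does not account for yield down
(B) pump cavitation — selectivity up match; conversion up miss; pressure drop low match; yield down miss; viscosity out of range miss
(C) off-spec feedstock — accounts for every observation (selectivity up via yield down → conversion up → selectivity up)
(D) sensor drift — does not account for yield down
(E) feed contamination — selectivity up match; conversion up miss; pressure drop low miss; yield down miss; viscosity out of range miss
(C) alone accounts for all the evidence.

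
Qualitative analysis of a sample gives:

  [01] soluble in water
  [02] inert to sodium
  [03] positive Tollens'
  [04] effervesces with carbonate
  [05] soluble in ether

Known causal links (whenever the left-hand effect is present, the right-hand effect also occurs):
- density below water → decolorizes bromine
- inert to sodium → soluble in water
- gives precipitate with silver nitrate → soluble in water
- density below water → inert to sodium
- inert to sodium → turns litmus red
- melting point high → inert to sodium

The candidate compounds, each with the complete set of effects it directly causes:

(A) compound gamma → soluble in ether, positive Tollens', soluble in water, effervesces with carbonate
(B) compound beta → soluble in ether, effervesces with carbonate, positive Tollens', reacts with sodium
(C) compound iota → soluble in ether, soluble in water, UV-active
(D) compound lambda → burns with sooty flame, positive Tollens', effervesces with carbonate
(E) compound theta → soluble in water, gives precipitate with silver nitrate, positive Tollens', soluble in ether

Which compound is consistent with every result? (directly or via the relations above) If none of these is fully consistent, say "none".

Testing each hypothesis:
(A) compound gamma — soluble in water yes; inert to sodium NO; positive Tollens' yes; effervesces with carbonate yes; soluble in ether yes
(B) compound beta — soluble in water NO; inert to sodium NO; positive Tollens' yes; effervesces with carbonate yes; soluble in ether yes
(C) compound iota — soluble in water yes; inert to sodium NO; positive Tollens' NO; effervesces with carbonate NO; soluble in ether yes
(D) compound lambda — soluble in water NO; inert to sodium NO; positive Tollens' yes; effervesces with carbonate yes; soluble in ether NO
(E) compound theta — does not account for inert to sodium, effervesces with carbonate
None of the listed candidates fits everything.

none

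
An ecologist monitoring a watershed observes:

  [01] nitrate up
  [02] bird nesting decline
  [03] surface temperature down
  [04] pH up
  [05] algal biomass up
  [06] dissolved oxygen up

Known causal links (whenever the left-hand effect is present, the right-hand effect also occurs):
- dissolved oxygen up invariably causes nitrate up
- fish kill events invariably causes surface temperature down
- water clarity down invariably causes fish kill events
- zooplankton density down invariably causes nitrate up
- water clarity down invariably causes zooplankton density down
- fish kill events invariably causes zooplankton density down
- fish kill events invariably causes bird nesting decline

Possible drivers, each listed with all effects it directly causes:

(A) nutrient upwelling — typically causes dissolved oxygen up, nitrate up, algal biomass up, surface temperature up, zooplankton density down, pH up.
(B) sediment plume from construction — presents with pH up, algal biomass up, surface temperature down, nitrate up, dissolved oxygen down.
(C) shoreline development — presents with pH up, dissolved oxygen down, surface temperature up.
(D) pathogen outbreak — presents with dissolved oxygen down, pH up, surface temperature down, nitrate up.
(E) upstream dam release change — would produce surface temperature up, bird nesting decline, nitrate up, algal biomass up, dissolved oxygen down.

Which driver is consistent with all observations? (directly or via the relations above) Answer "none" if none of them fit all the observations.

none

Per-candidate check:
(A) nutrient upwelling — fails on bird nesting decline, surface temperature down (predicts surface temperature up, not surface temperature down)
(B) sediment plume from construction — nitrate up +; bird nesting decline -; surface temperature down +; pH up +; algal biomass up +; dissolved oxygen up -
(C) shoreline development — fails on nitrate up, bird nesting decline, surface temperature down, algal biomass up, dissolved oxygen up (predicts surface temperature up, not surface temperature down; predicts dissolved oxygen down, not dissolved oxygen up)
(D) pathogen outbreak — fails on bird nesting decline, algal biomass up, dissolved oxygen up (predicts dissolved oxygen down, not dissolved oxygen up)
(E) upstream dam release change — nitrate up +; bird nesting decline +; surface temperature down -; pH up -; algal biomass up +; dissolved oxygen up -
No candidate is consistent with all observations.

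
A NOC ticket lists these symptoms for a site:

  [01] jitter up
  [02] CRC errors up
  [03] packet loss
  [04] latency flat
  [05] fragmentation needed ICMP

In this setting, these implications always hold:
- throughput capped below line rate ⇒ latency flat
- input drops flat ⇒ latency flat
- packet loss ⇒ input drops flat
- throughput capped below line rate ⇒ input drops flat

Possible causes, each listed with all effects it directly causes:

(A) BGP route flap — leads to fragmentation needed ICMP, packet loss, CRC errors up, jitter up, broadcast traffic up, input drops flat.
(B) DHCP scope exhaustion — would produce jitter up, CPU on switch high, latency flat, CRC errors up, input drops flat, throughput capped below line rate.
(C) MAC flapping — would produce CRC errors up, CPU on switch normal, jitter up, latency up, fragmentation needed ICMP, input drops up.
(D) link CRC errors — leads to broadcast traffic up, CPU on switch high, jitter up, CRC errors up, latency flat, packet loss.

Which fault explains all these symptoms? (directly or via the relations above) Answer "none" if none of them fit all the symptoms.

A

Checking each candidate against the observations:
(A) BGP route flap — accounts for every observation (latency flat by input drops flat → latency flat)
(B) DHCP scope exhaustion — jitter up +; CRC errors up +; packet loss -; latency flat +; fragmentation needed ICMP -
(C) MAC flapping — fails on packet loss, latency flat (predicts latency up, not latency flat)
(D) link CRC errors — jitter up +; CRC errors up +; packet loss +; latency flat +; fragmentation needed ICMP -
(A) is the only candidate with no mismatches.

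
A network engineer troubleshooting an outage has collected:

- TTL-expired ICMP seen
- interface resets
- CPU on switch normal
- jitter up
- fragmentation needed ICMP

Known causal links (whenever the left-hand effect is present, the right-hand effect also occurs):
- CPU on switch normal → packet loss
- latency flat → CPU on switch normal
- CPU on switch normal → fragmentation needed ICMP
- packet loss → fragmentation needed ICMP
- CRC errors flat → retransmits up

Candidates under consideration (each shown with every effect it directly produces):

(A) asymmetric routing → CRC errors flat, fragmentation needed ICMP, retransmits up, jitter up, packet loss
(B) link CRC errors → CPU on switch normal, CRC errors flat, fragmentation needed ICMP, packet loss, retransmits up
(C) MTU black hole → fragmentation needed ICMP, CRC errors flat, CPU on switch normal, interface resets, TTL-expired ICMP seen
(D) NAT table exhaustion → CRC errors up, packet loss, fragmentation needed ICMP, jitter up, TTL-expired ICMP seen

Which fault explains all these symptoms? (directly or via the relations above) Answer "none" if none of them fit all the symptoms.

Per-candidate check:
(A) asymmetric routing — does not account for TTL-expired ICMP seen, interface resets, CPU on switch normal
(B) link CRC errors — TTL-expired ICMP seen ✗; interface resets ✗; CPU on switch normal ✓; jitter up ✗; fragmentation needed ICMP ✓
(C) MTU black hole — TTL-expired ICMP seen ✓; interface resets ✓; CPU on switch normal ✓; jitter up ✗; fragmentation needed ICMP ✓
(D) NAT table exhaustion — does not account for interface resets, CPU on switch normal
None of the listed candidates fits everything.

none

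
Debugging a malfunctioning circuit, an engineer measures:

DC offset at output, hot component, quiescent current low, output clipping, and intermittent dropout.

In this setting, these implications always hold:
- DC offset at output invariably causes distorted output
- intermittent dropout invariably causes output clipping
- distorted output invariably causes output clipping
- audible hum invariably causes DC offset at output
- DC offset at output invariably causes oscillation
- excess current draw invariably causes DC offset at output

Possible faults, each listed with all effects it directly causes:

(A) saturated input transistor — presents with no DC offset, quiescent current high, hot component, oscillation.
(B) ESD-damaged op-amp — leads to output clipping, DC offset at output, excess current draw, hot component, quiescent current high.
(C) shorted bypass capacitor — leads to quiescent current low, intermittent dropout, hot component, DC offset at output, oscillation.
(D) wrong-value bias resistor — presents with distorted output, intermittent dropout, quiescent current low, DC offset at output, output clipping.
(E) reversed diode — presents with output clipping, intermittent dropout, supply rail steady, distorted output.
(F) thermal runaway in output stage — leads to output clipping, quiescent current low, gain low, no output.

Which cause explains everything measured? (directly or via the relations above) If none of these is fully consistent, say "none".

C

Checking each candidate against the observations:
(A) saturated input transistor — DC offset at output -; hot component +; quiescent current low -; output clipping -; intermittent dropout -
(B) ESD-damaged op-amp — fails on quiescent current low, intermittent dropout (predicts quiescent current high, not quiescent current low)
(C) shorted bypass capacitor — DC offset at output +; hot component +; quiescent current low +; output clipping + (via intermittent dropout → output clipping); intermittent dropout +
(D) wrong-value bias resistor — DC offset at output +; hot component -; quiescent current low +; output clipping +; intermittent dropout +
(E) reversed diode — DC offset at output -; hot component -; quiescent current low -; output clipping +; intermittent dropout +
(F) thermal runaway in output stage — DC offset at output -; hot component -; quiescent current low +; output clipping +; intermittent dropout -
Only (C) is consistent with every observation.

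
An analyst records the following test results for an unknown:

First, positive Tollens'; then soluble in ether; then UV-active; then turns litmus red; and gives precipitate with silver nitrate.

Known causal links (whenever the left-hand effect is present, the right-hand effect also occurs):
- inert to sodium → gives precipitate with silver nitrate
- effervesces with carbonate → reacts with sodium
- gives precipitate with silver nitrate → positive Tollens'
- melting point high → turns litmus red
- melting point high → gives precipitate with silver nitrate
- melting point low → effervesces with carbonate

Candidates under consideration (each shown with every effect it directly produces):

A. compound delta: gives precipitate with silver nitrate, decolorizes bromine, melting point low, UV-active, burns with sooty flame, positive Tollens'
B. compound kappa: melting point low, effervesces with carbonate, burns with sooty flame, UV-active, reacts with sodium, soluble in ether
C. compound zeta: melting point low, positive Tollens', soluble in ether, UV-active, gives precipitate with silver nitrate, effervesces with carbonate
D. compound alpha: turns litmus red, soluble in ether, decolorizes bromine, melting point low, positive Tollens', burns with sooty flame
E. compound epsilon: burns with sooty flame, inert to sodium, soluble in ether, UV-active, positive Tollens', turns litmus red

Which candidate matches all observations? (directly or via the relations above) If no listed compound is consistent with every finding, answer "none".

E

Per-candidate check:
(A) compound delta — does not account for soluble in ether, turns litmus red
(B) compound kappa — positive Tollens' NO; soluble in ether yes; UV-active yes; turns litmus red NO; gives precipitate with silver nitrate NO
(C) compound zeta — does not account for turns litmus red
(D) compound alpha — positive Tollens' yes; soluble in ether yes; UV-active NO; turns litmus red yes; gives precipitate with silver nitrate NO
(E) compound epsilon — positive Tollens' yes; soluble in ether yes; UV-active yes; turns litmus red yes; gives precipitate with silver nitrate yes (through inert to sodium → gives precipitate with silver nitrate)
(E) alone accounts for all the evidence.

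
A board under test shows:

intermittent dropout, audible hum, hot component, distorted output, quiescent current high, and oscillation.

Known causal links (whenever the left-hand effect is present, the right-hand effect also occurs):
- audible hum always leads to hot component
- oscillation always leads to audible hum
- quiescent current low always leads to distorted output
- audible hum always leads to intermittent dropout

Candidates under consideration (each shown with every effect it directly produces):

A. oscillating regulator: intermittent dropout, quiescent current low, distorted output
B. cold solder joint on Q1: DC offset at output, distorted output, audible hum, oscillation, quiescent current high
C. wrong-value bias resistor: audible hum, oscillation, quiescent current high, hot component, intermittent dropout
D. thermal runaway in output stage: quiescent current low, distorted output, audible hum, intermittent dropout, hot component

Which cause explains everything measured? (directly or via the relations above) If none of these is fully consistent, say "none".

Checking each candidate against the observations:
(A) oscillating regulator — intermittent dropout yes; audible hum NO; hot component NO; distorted output yes; quiescent current high NO; oscillation NO
(B) cold solder joint on Q1 — intermittent dropout yes (via audible hum → intermittent dropout); audible hum yes; hot component yes (via audible hum → hot component); distorted output yes; quiescent current high yes; oscillation yes
(C) wrong-value bias resistor — does not account for distorted output
(D) thermal runaway in output stage — fails on quiescent current high, oscillation (predicts quiescent current low, not quiescent current high)
(B) is the only candidate with no mismatches.

B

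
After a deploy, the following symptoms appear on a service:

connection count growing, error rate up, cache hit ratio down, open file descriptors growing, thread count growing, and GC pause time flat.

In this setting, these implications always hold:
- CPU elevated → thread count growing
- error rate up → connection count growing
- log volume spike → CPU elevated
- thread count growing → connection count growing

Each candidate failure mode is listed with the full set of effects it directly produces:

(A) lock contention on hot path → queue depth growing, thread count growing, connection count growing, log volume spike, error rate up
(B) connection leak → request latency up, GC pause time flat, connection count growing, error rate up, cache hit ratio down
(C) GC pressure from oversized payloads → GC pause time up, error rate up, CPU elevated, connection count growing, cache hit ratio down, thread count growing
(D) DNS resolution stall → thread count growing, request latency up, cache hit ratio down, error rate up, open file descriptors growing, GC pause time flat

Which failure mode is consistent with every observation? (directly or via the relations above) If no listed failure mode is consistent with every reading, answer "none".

D

Checking each candidate against the observations:
(A) lock contention on hot path — does not account for cache hit ratio down, open file descriptors growing, GC pause time flat
(B) connection leak — connection count growing yes; error rate up yes; cache hit ratio down yes; open file descriptors growing NO; thread count growing NO; GC pause time flat yes
(C) GC pressure from oversized payloads — fails on open file descriptors growing, GC pause time flat (predicts GC pause time up, not GC pause time flat)
(D) DNS resolution stall — accounts for every observation (connection count growing by thread count growing → connection count growing)
Only (D) is consistent with every observation.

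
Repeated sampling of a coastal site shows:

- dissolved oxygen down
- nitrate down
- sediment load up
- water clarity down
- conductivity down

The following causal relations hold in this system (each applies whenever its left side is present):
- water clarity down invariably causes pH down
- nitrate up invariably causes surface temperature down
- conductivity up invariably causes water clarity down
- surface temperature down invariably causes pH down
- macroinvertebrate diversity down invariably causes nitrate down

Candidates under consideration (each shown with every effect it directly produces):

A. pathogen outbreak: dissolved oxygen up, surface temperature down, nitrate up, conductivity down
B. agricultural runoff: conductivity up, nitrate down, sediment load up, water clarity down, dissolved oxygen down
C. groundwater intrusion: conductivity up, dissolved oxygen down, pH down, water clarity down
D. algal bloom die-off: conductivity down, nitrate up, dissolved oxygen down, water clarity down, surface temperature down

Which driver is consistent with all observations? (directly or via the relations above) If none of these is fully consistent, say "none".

none

Testing each hypothesis:
(A) pathogen outbreak — dissolved oxygen down NO; nitrate down NO; sediment load up NO; water clarity down NO; conductivity down yes
(B) agricultural runoff — dissolved oxygen down yes; nitrate down yes; sediment load up yes; water clarity down yes; conductivity down NO
(C) groundwater intrusion — dissolved oxygen down yes; nitrate down NO; sediment load up NO; water clarity down yes; conductivity down NO
(D) algal bloom die-off — dissolved oxygen down yes; nitrate down NO; sediment load up NO; water clarity down yes; conductivity down yes
Every candidate fails on at least one observation.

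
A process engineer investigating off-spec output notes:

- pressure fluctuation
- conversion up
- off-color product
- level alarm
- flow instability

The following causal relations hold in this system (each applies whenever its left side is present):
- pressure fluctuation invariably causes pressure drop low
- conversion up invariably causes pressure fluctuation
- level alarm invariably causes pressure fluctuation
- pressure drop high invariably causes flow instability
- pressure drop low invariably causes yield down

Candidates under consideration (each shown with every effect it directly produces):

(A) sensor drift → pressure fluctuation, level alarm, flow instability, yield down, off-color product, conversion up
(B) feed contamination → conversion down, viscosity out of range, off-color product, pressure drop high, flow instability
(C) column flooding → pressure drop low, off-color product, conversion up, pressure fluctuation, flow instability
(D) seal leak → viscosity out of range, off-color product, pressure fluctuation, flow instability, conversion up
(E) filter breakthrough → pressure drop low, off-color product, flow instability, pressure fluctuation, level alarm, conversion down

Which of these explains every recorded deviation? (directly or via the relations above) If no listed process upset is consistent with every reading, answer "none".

Per-candidate check:
(A) sensor drift — accounts for every observation
(B) feed contamination — fails on pressure fluctuation, conversion up, level alarm (predicts conversion down, not conversion up)
(C) column flooding — does not account for level alarm
(D) seal leak — does not account for level alarm
(E) filter breakthrough — pressure fluctuation +; conversion up -; off-color product +; level alarm +; flow instability +
Only (A) is consistent with every observation.

A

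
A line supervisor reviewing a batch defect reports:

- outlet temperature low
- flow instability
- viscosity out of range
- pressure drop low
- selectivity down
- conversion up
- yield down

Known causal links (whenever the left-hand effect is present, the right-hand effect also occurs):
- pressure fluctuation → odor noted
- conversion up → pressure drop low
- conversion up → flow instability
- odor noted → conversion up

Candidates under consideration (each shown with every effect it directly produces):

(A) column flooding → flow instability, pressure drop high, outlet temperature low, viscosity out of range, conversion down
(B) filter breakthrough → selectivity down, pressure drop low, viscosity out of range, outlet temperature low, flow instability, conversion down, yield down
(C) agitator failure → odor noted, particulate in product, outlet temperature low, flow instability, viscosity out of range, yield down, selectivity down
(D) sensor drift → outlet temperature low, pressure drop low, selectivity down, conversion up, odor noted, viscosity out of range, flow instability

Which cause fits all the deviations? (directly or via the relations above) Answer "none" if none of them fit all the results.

Checking each candidate against the observations:
(A) column flooding — outlet temperature low yes; flow instability yes; viscosity out of range yes; pressure drop low NO; selectivity down NO; conversion up NO; yield down NO
(B) filter breakthrough — fails on conversion up (predicts conversion down, not conversion up)
(C) agitator failure — accounts for every observation (pressure drop low through odor noted → conversion up → pressure drop low)
(D) sensor drift — does not account for yield down
(C) alone accounts for all the evidence.

C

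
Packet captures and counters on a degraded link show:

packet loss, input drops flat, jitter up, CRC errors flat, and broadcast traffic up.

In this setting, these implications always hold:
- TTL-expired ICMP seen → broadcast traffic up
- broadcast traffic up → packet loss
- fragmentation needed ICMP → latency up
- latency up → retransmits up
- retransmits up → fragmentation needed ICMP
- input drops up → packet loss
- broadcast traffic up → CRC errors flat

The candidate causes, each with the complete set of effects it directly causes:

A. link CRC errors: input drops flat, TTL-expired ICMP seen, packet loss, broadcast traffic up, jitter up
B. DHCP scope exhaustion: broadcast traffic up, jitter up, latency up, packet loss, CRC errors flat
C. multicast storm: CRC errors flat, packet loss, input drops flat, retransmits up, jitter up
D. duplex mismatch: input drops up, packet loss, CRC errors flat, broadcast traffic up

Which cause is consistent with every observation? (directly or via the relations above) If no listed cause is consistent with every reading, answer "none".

A

Per-candidate check:
(A) link CRC errors — packet loss +; input drops flat +; jitter up +; CRC errors flat + (by broadcast traffic up → CRC errors flat); broadcast traffic up +
(B) DHCP scope exhaustion — does not account for input drops flat
(C) multicast storm — packet loss +; input drops flat +; jitter up +; CRC errors flat +; broadcast traffic up -
(D) duplex mismatch — fails on input drops flat, jitter up (predicts input drops up, not input drops flat)
(A) is the only candidate with no mismatches.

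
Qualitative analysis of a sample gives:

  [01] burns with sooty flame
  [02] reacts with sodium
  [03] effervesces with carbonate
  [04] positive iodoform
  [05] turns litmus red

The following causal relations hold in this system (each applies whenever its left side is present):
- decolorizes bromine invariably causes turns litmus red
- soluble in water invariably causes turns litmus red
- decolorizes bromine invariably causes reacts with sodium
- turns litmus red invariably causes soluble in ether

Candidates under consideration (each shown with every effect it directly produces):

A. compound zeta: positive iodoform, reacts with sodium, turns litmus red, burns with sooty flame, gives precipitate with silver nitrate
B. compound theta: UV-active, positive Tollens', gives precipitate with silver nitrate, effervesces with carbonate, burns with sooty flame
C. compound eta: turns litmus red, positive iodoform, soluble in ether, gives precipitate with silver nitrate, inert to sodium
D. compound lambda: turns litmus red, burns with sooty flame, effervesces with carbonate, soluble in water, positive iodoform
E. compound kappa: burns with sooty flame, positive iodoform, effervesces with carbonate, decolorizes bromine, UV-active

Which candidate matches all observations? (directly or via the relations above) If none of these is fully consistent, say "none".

For each candidate, compare predicted effects to what was observed:
(A) compound zeta — burns with sooty flame match; reacts with sodium match; effervesces with carbonate miss; positive iodoform match; turns litmus red match
(B) compound theta — burns with sooty flame match; reacts with sodium miss; effervesces with carbonate match; positive iodoform miss; turns litmus red miss
(C) compound eta — fails on burns with sooty flame, reacts with sodium, effervesces with carbonate (predicts inert to sodium, not reacts with sodium)
(D) compound lambda — does not account for reacts with sodium
(E) compound kappa — accounts for every observation (reacts with sodium by decolorizes bromine → reacts with sodium)
(E) is the only candidate with no mismatches.

E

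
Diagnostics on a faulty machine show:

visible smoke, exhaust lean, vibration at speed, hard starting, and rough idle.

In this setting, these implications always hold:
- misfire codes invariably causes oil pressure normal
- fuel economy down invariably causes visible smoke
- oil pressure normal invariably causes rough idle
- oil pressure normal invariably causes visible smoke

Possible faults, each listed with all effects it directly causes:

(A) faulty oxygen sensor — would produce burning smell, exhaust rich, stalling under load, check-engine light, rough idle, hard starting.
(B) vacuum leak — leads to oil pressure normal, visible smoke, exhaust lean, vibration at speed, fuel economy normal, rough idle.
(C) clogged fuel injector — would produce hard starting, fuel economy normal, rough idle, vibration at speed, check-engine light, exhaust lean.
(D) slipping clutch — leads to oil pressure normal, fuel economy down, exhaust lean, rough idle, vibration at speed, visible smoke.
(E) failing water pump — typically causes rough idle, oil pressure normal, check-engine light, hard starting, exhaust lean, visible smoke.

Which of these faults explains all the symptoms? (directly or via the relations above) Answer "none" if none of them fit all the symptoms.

none

Checking each candidate against the observations:
(A) faulty oxygen sensor — fails on visible smoke, exhaust lean, vibration at speed (predicts exhaust rich, not exhaust lean)
(B) vacuum leak — does not account for hard starting
(C) clogged fuel injector — does not account for visible smoke
(D) slipping clutch — visible smoke match; exhaust lean match; vibration at speed match; hard starting miss; rough idle match
(E) failing water pump — does not account for vibration at speed
No candidate is consistent with all observations.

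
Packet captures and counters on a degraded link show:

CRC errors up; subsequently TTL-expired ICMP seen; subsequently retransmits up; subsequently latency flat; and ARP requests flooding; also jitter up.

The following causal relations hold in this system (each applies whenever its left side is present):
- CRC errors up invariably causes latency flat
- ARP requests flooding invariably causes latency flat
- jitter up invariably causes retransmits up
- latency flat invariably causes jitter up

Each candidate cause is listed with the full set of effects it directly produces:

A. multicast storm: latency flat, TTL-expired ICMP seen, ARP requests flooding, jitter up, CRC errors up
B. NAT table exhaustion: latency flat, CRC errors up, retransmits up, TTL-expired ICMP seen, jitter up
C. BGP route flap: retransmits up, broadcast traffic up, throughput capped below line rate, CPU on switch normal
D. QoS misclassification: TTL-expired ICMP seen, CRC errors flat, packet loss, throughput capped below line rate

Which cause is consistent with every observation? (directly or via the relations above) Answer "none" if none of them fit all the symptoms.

A

Checking each candidate against the observations:
(A) multicast storm — accounts for every observation (retransmits up via jitter up → retransmits up)
(B) NAT table exhaustion — does not account for ARP requests flooding
(C) BGP route flap — CRC errors up miss; TTL-expired ICMP seen miss; retransmits up match; latency flat miss; ARP requests flooding miss; jitter up miss
(D) QoS misclassification — CRC errors up miss; TTL-expired ICMP seen match; retransmits up miss; latency flat miss; ARP requests flooding miss; jitter up miss
(A) alone accounts for all the evidence.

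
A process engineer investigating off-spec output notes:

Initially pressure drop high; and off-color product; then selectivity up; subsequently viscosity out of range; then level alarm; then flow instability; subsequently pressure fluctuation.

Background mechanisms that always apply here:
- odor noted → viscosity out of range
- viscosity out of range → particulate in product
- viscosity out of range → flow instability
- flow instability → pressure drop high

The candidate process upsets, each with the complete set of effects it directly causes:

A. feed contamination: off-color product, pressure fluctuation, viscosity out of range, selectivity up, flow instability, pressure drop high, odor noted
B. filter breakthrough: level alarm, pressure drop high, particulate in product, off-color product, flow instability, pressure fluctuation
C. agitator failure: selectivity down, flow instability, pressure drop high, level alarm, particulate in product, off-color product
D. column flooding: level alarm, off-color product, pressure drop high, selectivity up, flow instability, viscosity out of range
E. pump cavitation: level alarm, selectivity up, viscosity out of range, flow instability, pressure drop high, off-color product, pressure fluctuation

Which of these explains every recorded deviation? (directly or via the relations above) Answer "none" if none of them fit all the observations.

E

Checking each candidate against the observations:
(A) feed contamination — pressure drop high ✓; off-color product ✓; selectivity up ✓; viscosity out of range ✓; level alarm ✗; flow instability ✓; pressure fluctuation ✓
(B) filter breakthrough — does not account for selectivity up, viscosity out of range
(C) agitator failure — pressure drop high ✓; off-color product ✓; selectivity up ✗; viscosity out of range ✗; level alarm ✓; flow instability ✓; pressure fluctuation ✗
(D) column flooding — does not account for pressure fluctuation
(E) pump cavitation — accounts for every observation
(E) is the only candidate with no mismatches.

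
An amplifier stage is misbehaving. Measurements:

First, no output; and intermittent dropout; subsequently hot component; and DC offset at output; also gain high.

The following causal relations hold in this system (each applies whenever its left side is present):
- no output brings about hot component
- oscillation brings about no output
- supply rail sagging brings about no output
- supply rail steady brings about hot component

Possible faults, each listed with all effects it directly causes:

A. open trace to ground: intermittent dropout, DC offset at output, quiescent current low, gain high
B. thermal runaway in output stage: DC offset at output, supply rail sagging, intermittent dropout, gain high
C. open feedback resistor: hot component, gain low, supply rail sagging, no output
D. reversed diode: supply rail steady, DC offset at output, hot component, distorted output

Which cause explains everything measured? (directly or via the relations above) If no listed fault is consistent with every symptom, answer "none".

Testing each hypothesis:
(A) open trace to ground — no output NO; intermittent dropout yes; hot component NO; DC offset at output yes; gain high yes
(B) thermal runaway in output stage — no output yes (via supply rail sagging → no output); intermittent dropout yes; hot component yes (via supply rail sagging → no output → hot component); DC offset at output yes; gain high yes
(C) open feedback resistor — no output yes; intermittent dropout NO; hot component yes; DC offset at output NO; gain high NO
(D) reversed diode — no output NO; intermittent dropout NO; hot component yes; DC offset at output yes; gain high NO
Only (B) is consistent with every observation.

B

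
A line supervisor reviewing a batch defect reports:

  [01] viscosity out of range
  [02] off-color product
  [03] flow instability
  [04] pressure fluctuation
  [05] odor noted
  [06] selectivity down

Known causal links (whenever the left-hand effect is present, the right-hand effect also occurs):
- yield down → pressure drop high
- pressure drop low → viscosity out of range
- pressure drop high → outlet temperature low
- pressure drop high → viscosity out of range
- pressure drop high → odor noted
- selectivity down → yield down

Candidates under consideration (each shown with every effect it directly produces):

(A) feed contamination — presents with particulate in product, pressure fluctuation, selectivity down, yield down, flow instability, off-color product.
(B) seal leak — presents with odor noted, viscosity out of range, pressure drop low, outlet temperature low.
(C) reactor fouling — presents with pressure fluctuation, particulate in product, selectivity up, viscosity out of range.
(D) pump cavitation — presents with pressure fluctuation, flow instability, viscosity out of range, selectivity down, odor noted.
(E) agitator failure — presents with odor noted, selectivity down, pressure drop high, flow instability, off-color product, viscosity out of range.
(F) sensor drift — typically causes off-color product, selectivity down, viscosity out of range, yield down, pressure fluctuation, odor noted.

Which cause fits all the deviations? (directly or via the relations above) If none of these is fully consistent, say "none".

Per-candidate check:
(A) feed contamination — viscosity out of range + (via yield down → pressure drop high → viscosity out of range); off-color product +; flow instability +; pressure fluctuation +; odor noted + (via yield down → pressure drop high → odor noted); selectivity down +
(B) seal leak — does not account for off-color product, flow instability, pressure fluctuation, selectivity down
(C) reactor fouling — fails on off-color product, flow instability, odor noted, selectivity down (predicts selectivity up, not selectivity down)
(D) pump cavitation — does not account for off-color product
(E) agitator failure — does not account for pressure fluctuation
(F) sensor drift — does not account for flow instability
(A) is the only candidate with no mismatches.

A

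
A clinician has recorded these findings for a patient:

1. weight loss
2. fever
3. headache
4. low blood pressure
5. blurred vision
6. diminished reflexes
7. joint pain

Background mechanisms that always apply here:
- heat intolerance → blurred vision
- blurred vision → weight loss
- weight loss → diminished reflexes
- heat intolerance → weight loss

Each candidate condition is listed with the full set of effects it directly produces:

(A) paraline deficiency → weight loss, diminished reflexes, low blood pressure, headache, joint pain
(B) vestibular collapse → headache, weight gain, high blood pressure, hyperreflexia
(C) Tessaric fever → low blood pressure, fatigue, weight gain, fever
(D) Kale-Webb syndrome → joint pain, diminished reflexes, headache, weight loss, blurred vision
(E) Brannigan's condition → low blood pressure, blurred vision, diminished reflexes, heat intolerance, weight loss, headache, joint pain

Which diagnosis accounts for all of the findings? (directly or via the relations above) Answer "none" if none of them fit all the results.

Per-candidate check:
(A) paraline deficiency — weight loss +; fever -; headache +; low blood pressure +; blurred vision -; diminished reflexes +; joint pain +
(B) vestibular collapse — fails on weight loss, fever, low blood pressure, blurred vision, diminished reflexes, joint pain (predicts weight gain, not weight loss; predicts high blood pressure, not low blood pressure; predicts hyperreflexia, not diminished reflexes)
(C) Tessaric fever — fails on weight loss, headache, blurred vision, diminished reflexes, joint pain (predicts weight gain, not weight loss)
(D) Kale-Webb syndrome — weight loss +; fever -; headache +; low blood pressure -; blurred vision +; diminished reflexes +; joint pain +
(E) Brannigan's condition — does not account for fever
None of the listed candidates fits everything.

none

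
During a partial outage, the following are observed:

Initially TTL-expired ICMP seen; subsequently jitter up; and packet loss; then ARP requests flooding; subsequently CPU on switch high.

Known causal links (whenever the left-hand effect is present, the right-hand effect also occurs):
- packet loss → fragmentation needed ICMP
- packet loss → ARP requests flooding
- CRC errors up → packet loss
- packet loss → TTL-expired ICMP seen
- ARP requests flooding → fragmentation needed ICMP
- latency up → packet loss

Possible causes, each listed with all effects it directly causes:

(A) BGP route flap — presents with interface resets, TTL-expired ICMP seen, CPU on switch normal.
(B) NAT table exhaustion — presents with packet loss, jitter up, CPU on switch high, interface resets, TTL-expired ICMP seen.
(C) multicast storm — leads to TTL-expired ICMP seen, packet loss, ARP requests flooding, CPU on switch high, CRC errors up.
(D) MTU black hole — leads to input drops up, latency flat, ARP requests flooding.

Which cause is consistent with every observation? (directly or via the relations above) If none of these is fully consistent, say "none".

Testing each hypothesis:
(A) BGP route flap — TTL-expired ICMP seen match; jitter up miss; packet loss miss; ARP requests flooding miss; CPU on switch high miss
(B) NAT table exhaustion — TTL-expired ICMP seen match; jitter up match; packet loss match; ARP requests flooding match (through packet loss → ARP requests flooding); CPU on switch high match
(C) multicast storm — TTL-expired ICMP seen match; jitter up miss; packet loss match; ARP requests flooding match; CPU on switch high match
(D) MTU black hole — TTL-expired ICMP seen miss; jitter up miss; packet loss miss; ARP requests flooding match; CPU on switch high miss
Only (B) is consistent with every observation.

B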